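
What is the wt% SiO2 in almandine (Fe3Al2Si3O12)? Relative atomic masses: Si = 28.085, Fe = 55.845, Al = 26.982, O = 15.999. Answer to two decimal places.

36.21 wt%

Molar mass of Fe3Al2Si3O12 = 3·55.845 + 2·26.982 + 3·28.085 + 12·15.999 = 497.742 g/mol.
Each formula unit contains 3 Si, equivalent to 3/1 = 3.0000 mol SiO2.
M(SiO2) = 1×28.085 + 2×15.999 = 60.083 g/mol.
Mass of SiO2 per formula unit = 3.0000 × 60.083 = 180.249 g.
SiO2 wt% = 180.249 / 497.742 × 100 = 36.21%.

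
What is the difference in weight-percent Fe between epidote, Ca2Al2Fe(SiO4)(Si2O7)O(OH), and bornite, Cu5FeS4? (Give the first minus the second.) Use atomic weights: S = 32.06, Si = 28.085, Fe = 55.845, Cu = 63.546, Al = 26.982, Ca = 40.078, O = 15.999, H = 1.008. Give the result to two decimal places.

First mineral: 55.845 g Fe in 483.215 g formula = 11.56 wt% Fe.
Second mineral: 55.845 g Fe in 501.815 g formula = 11.13 wt% Fe.
11.56% − 11.13% gives a difference of 0.43 percentage points.

0.43 percentage points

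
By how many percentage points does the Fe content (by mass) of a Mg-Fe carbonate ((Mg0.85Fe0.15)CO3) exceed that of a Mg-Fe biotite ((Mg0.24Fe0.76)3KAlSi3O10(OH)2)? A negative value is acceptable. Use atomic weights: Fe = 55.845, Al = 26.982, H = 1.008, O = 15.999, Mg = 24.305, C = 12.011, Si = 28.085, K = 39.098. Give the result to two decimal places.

M((Mg0.85Fe0.15)CO3) = 89.044 g/mol, so wt% Fe = 8.377/89.044 × 100 = 9.41%.
M((Mg0.24Fe0.76)3KAlSi3O10(OH)2) = 489.165 g/mol, so wt% Fe = 127.327/489.165 × 100 = 26.03%.
9.41 − 26.03 = -16.62 pp.

-16.62 percentage points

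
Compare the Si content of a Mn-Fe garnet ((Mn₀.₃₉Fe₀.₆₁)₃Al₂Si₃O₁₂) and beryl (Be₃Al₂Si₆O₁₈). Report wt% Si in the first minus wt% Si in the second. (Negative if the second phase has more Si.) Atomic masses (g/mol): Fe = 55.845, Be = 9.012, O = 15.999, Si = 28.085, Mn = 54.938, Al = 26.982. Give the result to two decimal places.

First mineral: 84.255 g Si in 496.681 g formula = 16.96 wt% Si.
Second mineral: 168.510 g Si in 537.492 g formula = 31.35 wt% Si.
16.96% − 31.35% gives a difference of -14.39 percentage points.

-14.39 percentage points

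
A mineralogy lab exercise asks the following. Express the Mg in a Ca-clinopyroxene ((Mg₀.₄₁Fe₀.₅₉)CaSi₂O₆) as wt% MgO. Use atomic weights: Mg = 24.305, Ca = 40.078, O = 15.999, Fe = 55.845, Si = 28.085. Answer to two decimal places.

7.03 wt%

M((Mg₀.₄₁Fe₀.₅₉)CaSi₂O₆) = 235.156 g/mol; M(MgO) = 40.304 g/mol.
Moles MgO per formula unit = 0.41 Mg ÷ 1 = 0.4100.
MgO fraction = (0.4100 × 40.304) / 235.156 = 16.525/235.156 = 0.0703.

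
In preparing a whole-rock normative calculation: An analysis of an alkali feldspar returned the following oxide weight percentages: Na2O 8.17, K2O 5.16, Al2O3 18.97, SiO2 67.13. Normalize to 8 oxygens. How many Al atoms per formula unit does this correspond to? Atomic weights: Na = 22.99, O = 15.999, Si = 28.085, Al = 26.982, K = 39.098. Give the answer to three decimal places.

Na2O (M=61.979): mol = 0.13182; Na = 0.26364, O = 0.13182.
K2O (M=94.195): mol = 0.05478; K = 0.10956, O = 0.05478.
Al2O3 (M=101.961): mol = 0.18605; Al = 0.37210, O = 0.55815.
SiO2 (M=60.083): mol = 1.11729; Si = 1.11729, O = 2.23458.
ΣO = 2.97933; factor = 8/ΣO = 2.68517.
Al apfu = 0.37210 × 2.68517 = 0.999.

0.999 Al apfu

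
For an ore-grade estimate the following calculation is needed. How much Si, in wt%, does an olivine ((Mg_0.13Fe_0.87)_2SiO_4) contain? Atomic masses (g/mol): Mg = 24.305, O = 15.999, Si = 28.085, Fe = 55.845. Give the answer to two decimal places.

M((Mg_0.13Fe_0.87)_2SiO_4) = 195.571 g/mol.
Si contributes 1 × 28.085 = 28.085 g per mole.
28.085/195.571 = 0.1436 → 14.36%.

14.36 wt%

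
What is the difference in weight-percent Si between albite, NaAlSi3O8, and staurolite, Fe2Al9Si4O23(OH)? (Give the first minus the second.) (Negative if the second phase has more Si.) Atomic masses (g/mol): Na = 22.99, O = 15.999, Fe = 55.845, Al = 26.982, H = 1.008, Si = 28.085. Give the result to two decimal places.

M(NaAlSi3O8) = 262.219 g/mol, so wt% Si = 84.255/262.219 × 100 = 32.13%.
M(Fe2Al9Si4O23(OH)) = 851.852 g/mol, so wt% Si = 112.340/851.852 × 100 = 13.19%.
32.13 − 13.19 = 18.94 pp.

18.94 percentage points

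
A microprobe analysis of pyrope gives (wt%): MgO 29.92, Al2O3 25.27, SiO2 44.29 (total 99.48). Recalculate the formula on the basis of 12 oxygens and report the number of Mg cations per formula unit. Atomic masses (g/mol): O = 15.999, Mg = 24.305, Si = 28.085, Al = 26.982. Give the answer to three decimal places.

29.92 wt% MgO ÷ 40.304 g/mol = 0.74236 mol, giving 0.74236 Mg and 0.74236 O.
25.27 wt% Al2O3 ÷ 101.961 g/mol = 0.24784 mol, giving 0.49568 Al and 0.74352 O.
44.29 wt% SiO2 ÷ 60.083 g/mol = 0.73715 mol, giving 0.73715 Si and 1.47430 O.
Oxygen sums to 2.96018; scaling by 12/2.96018 = 4.05381 puts the formula on 12 O.
Mg: 0.74236 × 4.05381 = 3.009 atoms per formula unit.

3.009 Mg apfu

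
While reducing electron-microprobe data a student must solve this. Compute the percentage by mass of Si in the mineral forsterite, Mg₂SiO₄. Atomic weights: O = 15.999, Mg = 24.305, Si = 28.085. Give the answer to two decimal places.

Formula mass = 2*24.305 + 1*28.085 + 4*15.999 = 140.691 g/mol, of which 28.085 g is Si.
So Si makes up 28.085/140.691 = 0.1996 of the mass, i.e. 19.96%.

19.96 mass %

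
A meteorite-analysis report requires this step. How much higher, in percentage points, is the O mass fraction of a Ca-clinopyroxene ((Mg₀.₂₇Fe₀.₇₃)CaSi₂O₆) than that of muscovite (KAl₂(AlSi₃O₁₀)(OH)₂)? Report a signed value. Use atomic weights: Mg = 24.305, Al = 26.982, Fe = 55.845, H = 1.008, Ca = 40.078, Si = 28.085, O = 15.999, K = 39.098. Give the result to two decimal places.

-8.13 percentage points

M((Mg₀.₂₇Fe₀.₇₃)CaSi₂O₆) = 239.571 g/mol, so wt% O = 95.994/239.571 × 100 = 40.07%.
M(KAl₂(AlSi₃O₁₀)(OH)₂) = 398.303 g/mol, so wt% O = 191.988/398.303 × 100 = 48.20%.
40.07 − 48.20 = -8.13 pp.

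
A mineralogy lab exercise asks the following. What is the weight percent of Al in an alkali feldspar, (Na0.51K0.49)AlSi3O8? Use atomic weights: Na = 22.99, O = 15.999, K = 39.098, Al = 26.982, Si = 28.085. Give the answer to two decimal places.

9.99 weight percent

M((Na0.51K0.49)AlSi3O8) = 270.112 g/mol.
Al contributes 1 × 26.982 = 26.982 g per mole.
26.982/270.112 = 0.0999 → 9.99%.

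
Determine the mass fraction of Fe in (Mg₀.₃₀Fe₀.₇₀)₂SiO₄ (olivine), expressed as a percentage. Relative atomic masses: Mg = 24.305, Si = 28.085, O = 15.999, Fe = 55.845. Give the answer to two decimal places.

42.30 weight percent

Molar mass of (Mg₀.₃₀Fe₀.₇₀)₂SiO₄: 0.60*24.305 + 1.40*55.845 + 1*28.085 + 4*15.999 = 184.847 g/mol.
Mass of Fe per formula unit: 1.40 × 55.845 = 78.183 g.
Weight fraction Fe = 78.183 / 184.847 = 0.4230.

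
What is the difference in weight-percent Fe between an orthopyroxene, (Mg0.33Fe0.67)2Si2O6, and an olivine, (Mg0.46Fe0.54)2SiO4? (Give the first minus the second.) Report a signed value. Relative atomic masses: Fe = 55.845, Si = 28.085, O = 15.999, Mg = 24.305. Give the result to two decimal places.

Fe in (Mg0.33Fe0.67)2Si2O6: molar mass 243.038 g/mol; 1.34×55.845 = 74.832 g → 30.79 wt%.
Fe in (Mg0.46Fe0.54)2SiO4: molar mass 174.754 g/mol; 1.08×55.845 = 60.313 g → 34.51 wt%.
Difference = 30.79 − 34.51 = -3.72 percentage points.

-3.72 percentage points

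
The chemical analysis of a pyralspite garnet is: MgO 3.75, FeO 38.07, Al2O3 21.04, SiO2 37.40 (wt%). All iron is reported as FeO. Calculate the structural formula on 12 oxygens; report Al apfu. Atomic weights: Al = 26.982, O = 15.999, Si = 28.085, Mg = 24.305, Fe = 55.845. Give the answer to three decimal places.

MgO (M=40.304): mol = 0.09304; Mg = 0.09304, O = 0.09304.
FeO (M=71.844): mol = 0.52990; Fe = 0.52990, O = 0.52990.
Al2O3 (M=101.961): mol = 0.20635; Al = 0.41270, O = 0.61905.
SiO2 (M=60.083): mol = 0.62247; Si = 0.62247, O = 1.24494.
ΣO = 2.48693; factor = 12/ΣO = 4.82523.
Al apfu = 0.41270 × 4.82523 = 1.991.

1.991 Al apfu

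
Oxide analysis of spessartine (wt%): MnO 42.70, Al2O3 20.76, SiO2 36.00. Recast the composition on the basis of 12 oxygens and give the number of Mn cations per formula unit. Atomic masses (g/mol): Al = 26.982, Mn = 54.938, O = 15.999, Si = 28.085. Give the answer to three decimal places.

42.70 wt% MnO ÷ 70.937 g/mol = 0.60194 mol, giving 0.60194 Mn and 0.60194 O.
20.76 wt% Al2O3 ÷ 101.961 g/mol = 0.20361 mol, giving 0.40722 Al and 0.61083 O.
36.00 wt% SiO2 ÷ 60.083 g/mol = 0.59917 mol, giving 0.59917 Si and 1.19834 O.
Oxygen sums to 2.41111; scaling by 12/2.41111 = 4.97696 puts the formula on 12 O.
Mn: 0.60194 × 4.97696 = 2.996 atoms per formula unit.

2.996 Mn apfu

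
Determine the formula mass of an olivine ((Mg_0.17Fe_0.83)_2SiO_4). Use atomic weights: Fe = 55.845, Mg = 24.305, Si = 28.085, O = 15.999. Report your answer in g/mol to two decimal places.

193.05 g/mol

M = 0.34*24.305 + 1.66*55.845 + 1*28.085 + 4*15.999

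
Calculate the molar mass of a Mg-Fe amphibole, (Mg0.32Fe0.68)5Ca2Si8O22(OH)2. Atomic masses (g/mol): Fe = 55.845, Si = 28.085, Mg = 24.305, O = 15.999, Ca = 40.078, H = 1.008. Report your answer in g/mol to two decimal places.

919.59 g/mol

The formula mass is the sum 1.60·24.305 + 3.40·55.845 + 2·40.078 + 8·28.085 + 24·15.999 + 2·1.008.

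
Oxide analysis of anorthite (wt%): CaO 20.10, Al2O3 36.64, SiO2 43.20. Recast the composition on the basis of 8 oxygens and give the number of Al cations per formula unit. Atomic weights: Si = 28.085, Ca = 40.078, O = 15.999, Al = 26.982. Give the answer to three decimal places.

20.10 wt% CaO ÷ 56.077 g/mol = 0.35844 mol, giving 0.35844 Ca and 0.35844 O.
36.64 wt% Al2O3 ÷ 101.961 g/mol = 0.35935 mol, giving 0.71870 Al and 1.07805 O.
43.20 wt% SiO2 ÷ 60.083 g/mol = 0.71901 mol, giving 0.71901 Si and 1.43802 O.
Oxygen sums to 2.87451; scaling by 8/2.87451 = 2.78308 puts the formula on 8 O.
Al: 0.71870 × 2.78308 = 2.000 atoms per formula unit.

2.000 Al apfu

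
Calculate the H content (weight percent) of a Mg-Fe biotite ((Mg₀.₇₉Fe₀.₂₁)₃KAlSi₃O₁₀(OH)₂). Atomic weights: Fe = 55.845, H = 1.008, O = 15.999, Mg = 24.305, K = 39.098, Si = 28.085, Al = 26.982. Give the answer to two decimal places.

0.46 weight percent

Formula mass = 2.37·24.305 + 0.63·55.845 + 1·39.098 + 1·26.982 + 3·28.085 + 12·15.999 + 2·1.008 = 437.124 g/mol, of which 2.016 g is H.
So H makes up 2.016/437.124 = 0.0046 of the mass, i.e. 0.46%.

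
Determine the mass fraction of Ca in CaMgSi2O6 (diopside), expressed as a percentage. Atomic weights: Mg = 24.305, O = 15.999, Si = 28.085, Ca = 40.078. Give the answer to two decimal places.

M(CaMgSi2O6) = 216.547 g/mol.
Ca contributes 1 × 40.078 = 40.078 g per mole.
40.078/216.547 = 0.1851 → 18.51%.

18.51 weight percent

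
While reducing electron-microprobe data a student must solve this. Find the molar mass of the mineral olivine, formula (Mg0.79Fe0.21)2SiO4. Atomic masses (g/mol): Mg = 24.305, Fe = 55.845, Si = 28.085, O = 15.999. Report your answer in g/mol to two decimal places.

Mg: 1.58 × 24.305 = 38.4019
Fe: 0.42 × 55.845 = 23.4549
Si: 1 × 28.085 = 28.0850
O: 4 × 15.999 = 63.9960
Summing the contributions gives the formula mass.

153.94 g/mol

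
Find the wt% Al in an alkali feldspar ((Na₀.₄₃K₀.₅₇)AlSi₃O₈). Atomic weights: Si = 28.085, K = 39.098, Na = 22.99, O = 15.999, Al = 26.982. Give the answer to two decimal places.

9.94 mass %

Formula mass = 0.43·22.99 + 0.57·39.098 + 1·26.982 + 3·28.085 + 8·15.999 = 271.401 g/mol, of which 26.982 g is Al.
So Al makes up 26.982/271.401 = 0.0994 of the mass, i.e. 9.94%.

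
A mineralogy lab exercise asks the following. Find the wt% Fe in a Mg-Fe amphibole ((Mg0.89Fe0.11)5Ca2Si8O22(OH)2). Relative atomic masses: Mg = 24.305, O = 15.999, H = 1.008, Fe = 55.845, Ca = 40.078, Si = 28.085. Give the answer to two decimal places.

M((Mg0.89Fe0.11)5Ca2Si8O22(OH)2) = 829.700 g/mol.
Fe contributes 0.55 × 55.845 = 30.715 g per mole.
30.715/829.700 = 0.0370 → 3.70%.

3.70 weight percent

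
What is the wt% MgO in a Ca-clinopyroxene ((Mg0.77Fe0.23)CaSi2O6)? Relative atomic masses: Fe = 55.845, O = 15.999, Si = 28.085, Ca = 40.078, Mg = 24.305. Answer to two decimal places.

13.87 wt%

Molar mass of (Mg0.77Fe0.23)CaSi2O6 = 0.77*24.305 + 0.23*55.845 + 1*40.078 + 2*28.085 + 6*15.999 = 223.801 g/mol.
Each formula unit contains 0.77 Mg, equivalent to 0.77/1 = 0.7700 mol MgO.
M(MgO) = 1×24.305 + 1×15.999 = 40.304 g/mol.
Mass of MgO per formula unit = 0.7700 × 40.304 = 31.034 g.
MgO wt% = 31.034 / 223.801 × 100 = 13.87%.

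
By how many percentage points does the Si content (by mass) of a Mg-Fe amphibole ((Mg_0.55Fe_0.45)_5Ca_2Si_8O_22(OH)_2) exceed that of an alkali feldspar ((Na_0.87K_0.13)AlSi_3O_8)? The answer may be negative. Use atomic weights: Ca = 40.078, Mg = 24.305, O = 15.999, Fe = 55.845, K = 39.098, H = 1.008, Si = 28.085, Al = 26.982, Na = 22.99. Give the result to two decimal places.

Si in (Mg_0.55Fe_0.45)_5Ca_2Si_8O_22(OH)_2: molar mass 883.318 g/mol; 8×28.085 = 224.680 g → 25.44 wt%.
Si in (Na_0.87K_0.13)AlSi_3O_8: molar mass 264.313 g/mol; 3×28.085 = 84.255 g → 31.88 wt%.
Difference = 25.44 − 31.88 = -6.44 percentage points.

-6.44 percentage points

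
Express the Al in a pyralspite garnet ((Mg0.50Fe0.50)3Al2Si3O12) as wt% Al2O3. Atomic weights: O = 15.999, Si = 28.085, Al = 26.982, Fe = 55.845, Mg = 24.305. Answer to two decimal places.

22.64 wt%

Formula mass = 450.432 g/mol.
2 Al → 1.0000 mol Al2O3 per formula unit; M(Al2O3) = 101.961, so Al2O3 mass = 101.961 g.
101.961/450.432 × 100 = 22.64 wt%.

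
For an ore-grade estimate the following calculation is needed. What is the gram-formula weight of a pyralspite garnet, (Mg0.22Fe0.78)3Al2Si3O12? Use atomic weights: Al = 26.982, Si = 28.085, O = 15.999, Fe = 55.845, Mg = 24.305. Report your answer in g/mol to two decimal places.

Mg: 0.66 × 24.305 = 16.0413
Fe: 2.34 × 55.845 = 130.6773
Al: 2 × 26.982 = 53.9640
Si: 3 × 28.085 = 84.2550
O: 12 × 15.999 = 191.9880
Summing the contributions gives the formula mass.

476.93 g/mol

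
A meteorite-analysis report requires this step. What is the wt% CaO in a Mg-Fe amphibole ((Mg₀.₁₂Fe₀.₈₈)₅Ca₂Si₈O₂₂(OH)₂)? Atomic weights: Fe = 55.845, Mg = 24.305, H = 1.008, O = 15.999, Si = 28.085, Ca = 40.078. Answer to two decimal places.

M((Mg₀.₁₂Fe₀.₈₈)₅Ca₂Si₈O₂₂(OH)₂) = 951.129 g/mol; M(CaO) = 56.077 g/mol.
Moles CaO per formula unit = 2 Ca ÷ 1 = 2.0000.
CaO fraction = (2.0000 × 56.077) / 951.129 = 112.154/951.129 = 0.1179.

11.79 wt%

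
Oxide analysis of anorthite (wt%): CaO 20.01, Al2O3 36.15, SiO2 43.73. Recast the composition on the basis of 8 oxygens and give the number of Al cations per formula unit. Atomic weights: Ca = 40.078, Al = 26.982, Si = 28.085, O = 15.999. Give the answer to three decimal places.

CaO (M=56.077): mol = 0.35683; Ca = 0.35683, O = 0.35683.
Al2O3 (M=101.961): mol = 0.35455; Al = 0.70910, O = 1.06365.
SiO2 (M=60.083): mol = 0.72783; Si = 0.72783, O = 1.45566.
ΣO = 2.87614; factor = 8/ΣO = 2.78151.
Al apfu = 0.70910 × 2.78151 = 1.972.

1.972 Al apfu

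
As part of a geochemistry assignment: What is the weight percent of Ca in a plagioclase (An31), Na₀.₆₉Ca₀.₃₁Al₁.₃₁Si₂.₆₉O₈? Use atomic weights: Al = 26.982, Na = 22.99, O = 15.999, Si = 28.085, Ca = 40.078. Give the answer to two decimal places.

4.65 weight percent

Molar mass of Na₀.₆₉Ca₀.₃₁Al₁.₃₁Si₂.₆₉O₈: 0.69·22.99 + 0.31·40.078 + 1.31·26.982 + 2.69·28.085 + 8·15.999 = 267.174 g/mol.
Mass of Ca per formula unit: 0.31 × 40.078 = 12.424 g.
Weight fraction Ca = 12.424 / 267.174 = 0.0465.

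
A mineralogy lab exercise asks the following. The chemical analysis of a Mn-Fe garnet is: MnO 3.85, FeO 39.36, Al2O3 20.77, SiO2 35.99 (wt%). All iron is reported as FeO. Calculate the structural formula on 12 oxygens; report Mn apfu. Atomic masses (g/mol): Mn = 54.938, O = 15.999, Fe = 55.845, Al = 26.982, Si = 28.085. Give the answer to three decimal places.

0.270 Mn apfu

3.85 wt% MnO ÷ 70.937 g/mol = 0.05427 mol, giving 0.05427 Mn and 0.05427 O.
39.36 wt% FeO ÷ 71.844 g/mol = 0.54785 mol, giving 0.54785 Fe and 0.54785 O.
20.77 wt% Al2O3 ÷ 101.961 g/mol = 0.20371 mol, giving 0.40742 Al and 0.61113 O.
35.99 wt% SiO2 ÷ 60.083 g/mol = 0.59900 mol, giving 0.59900 Si and 1.19800 O.
Oxygen sums to 2.41125; scaling by 12/2.41125 = 4.97667 puts the formula on 12 O.
Mn: 0.05427 × 4.97667 = 0.270 atoms per formula unit.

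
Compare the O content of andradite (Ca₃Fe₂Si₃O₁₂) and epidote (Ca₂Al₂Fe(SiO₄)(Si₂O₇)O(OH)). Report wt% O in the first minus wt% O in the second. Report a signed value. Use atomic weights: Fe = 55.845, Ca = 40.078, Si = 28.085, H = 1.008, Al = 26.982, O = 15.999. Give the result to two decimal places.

-5.26 percentage points

First mineral: 191.988 g O in 508.167 g formula = 37.78 wt% O.
Second mineral: 207.987 g O in 483.215 g formula = 43.04 wt% O.
37.78% − 43.04% gives a difference of -5.26 percentage points.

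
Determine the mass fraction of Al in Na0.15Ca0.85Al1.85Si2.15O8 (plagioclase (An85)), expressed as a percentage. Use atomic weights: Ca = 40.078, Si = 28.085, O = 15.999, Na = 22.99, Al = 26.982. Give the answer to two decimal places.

M(Na0.15Ca0.85Al1.85Si2.15O8) = 275.806 g/mol.
Al contributes 1.85 × 26.982 = 49.917 g per mole.
49.917/275.806 = 0.1810 → 18.10%.

18.10 wt%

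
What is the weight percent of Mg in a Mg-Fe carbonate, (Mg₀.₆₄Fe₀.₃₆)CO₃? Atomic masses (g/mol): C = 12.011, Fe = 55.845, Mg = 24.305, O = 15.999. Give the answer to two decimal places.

16.26 weight percent

M((Mg₀.₆₄Fe₀.₃₆)CO₃) = 95.667 g/mol.
Mg contributes 0.64 × 24.305 = 15.555 g per mole.
15.555/95.667 = 0.1626 → 16.26%.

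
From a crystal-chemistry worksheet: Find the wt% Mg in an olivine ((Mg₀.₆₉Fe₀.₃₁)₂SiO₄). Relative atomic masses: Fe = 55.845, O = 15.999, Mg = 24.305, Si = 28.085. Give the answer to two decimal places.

Formula mass = 1.38×24.305 + 0.62×55.845 + 1×28.085 + 4×15.999 = 160.246 g/mol, of which 33.541 g is Mg.
So Mg makes up 33.541/160.246 = 0.2093 of the mass, i.e. 20.93%.

20.93 wt%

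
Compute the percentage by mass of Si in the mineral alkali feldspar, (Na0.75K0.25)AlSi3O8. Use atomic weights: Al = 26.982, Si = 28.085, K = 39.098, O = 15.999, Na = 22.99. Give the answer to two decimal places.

31.65 weight percent

Formula mass = 0.75×22.99 + 0.25×39.098 + 1×26.982 + 3×28.085 + 8×15.999 = 266.246 g/mol, of which 84.255 g is Si.
So Si makes up 84.255/266.246 = 0.3165 of the mass, i.e. 31.65%.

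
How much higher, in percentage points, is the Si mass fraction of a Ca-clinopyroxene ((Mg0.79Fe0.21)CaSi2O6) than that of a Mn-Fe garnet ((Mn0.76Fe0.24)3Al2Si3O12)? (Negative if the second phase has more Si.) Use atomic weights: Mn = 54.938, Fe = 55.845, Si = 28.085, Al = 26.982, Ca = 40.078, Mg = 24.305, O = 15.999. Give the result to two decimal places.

8.17 percentage points

Si in (Mg0.79Fe0.21)CaSi2O6: molar mass 223.170 g/mol; 2×28.085 = 56.170 g → 25.17 wt%.
Si in (Mn0.76Fe0.24)3Al2Si3O12: molar mass 495.674 g/mol; 3×28.085 = 84.255 g → 17.00 wt%.
Difference = 25.17 − 17.00 = 8.17 percentage points.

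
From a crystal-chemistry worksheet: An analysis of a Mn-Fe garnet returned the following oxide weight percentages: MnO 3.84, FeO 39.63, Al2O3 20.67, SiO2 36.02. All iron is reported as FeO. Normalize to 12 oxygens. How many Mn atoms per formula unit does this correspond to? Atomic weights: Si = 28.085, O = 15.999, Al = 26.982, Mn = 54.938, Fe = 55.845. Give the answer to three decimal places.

0.269 Mn apfu

MnO: 3.84/70.937 = 0.05413 mol → 0.05413 mol Mn, 0.05413 mol O.
FeO: 39.63/71.844 = 0.55161 mol → 0.55161 mol Fe, 0.55161 mol O.
Al2O3: 20.67/101.961 = 0.20272 mol → 0.40544 mol Al, 0.60816 mol O.
SiO2: 36.02/60.083 = 0.59950 mol → 0.59950 mol Si, 1.19900 mol O.
Total oxygen = 2.41290 mol. Normalization factor = 12/2.41290 = 4.97327.
Mn per 12 O = 0.05413 × 4.97327 = 0.269.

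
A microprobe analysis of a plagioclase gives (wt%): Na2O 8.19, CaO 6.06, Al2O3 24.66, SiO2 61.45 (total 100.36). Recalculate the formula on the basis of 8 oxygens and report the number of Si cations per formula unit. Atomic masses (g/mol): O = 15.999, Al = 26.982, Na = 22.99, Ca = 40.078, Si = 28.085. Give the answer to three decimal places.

8.19 wt% Na2O ÷ 61.979 g/mol = 0.13214 mol, giving 0.26428 Na and 0.13214 O.
6.06 wt% CaO ÷ 56.077 g/mol = 0.10807 mol, giving 0.10807 Ca and 0.10807 O.
24.66 wt% Al2O3 ÷ 101.961 g/mol = 0.24186 mol, giving 0.48372 Al and 0.72558 O.
61.45 wt% SiO2 ÷ 60.083 g/mol = 1.02275 mol, giving 1.02275 Si and 2.04550 O.
Oxygen sums to 3.01129; scaling by 8/3.01129 = 2.65667 puts the formula on 8 O.
Si: 1.02275 × 2.65667 = 2.717 atoms per formula unit.

2.717 Si apfu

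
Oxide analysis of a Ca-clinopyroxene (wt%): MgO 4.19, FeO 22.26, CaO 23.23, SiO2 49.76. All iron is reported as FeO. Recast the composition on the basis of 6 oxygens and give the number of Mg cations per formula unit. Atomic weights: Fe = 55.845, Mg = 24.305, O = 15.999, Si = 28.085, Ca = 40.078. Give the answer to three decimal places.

4.19 wt% MgO ÷ 40.304 g/mol = 0.10396 mol, giving 0.10396 Mg and 0.10396 O.
22.26 wt% FeO ÷ 71.844 g/mol = 0.30984 mol, giving 0.30984 Fe and 0.30984 O.
23.23 wt% CaO ÷ 56.077 g/mol = 0.41425 mol, giving 0.41425 Ca and 0.41425 O.
49.76 wt% SiO2 ÷ 60.083 g/mol = 0.82819 mol, giving 0.82819 Si and 1.65638 O.
Oxygen sums to 2.48443; scaling by 6/2.48443 = 2.41504 puts the formula on 6 O.
Mg: 0.10396 × 2.41504 = 0.251 atoms per formula unit.

0.251 Mg apfu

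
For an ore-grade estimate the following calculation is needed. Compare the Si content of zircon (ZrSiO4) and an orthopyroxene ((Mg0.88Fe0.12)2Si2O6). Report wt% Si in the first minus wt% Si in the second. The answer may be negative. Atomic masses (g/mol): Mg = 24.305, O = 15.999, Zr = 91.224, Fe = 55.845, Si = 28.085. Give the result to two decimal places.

Si in ZrSiO4: molar mass 183.305 g/mol; 1×28.085 = 28.085 g → 15.32 wt%.
Si in (Mg0.88Fe0.12)2Si2O6: molar mass 208.344 g/mol; 2×28.085 = 56.170 g → 26.96 wt%.
Difference = 15.32 − 26.96 = -11.64 percentage points.

-11.64 percentage points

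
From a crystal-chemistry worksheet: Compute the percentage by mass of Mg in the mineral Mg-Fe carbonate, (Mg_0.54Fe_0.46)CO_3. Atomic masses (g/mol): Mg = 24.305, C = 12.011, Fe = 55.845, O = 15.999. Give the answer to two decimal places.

Molar mass of (Mg_0.54Fe_0.46)CO_3: 0.54·24.305 + 0.46·55.845 + 1·12.011 + 3·15.999 = 98.821 g/mol.
Mass of Mg per formula unit: 0.54 × 24.305 = 13.125 g.
Weight fraction Mg = 13.125 / 98.821 = 0.1328.

13.28 weight percent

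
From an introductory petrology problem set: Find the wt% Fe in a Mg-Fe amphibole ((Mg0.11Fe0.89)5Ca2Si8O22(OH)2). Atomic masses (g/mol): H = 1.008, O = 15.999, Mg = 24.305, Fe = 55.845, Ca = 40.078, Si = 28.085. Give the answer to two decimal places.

Molar mass of (Mg0.11Fe0.89)5Ca2Si8O22(OH)2: 0.55*24.305 + 4.45*55.845 + 2*40.078 + 8*28.085 + 24*15.999 + 2*1.008 = 952.706 g/mol.
Mass of Fe per formula unit: 4.45 × 55.845 = 248.510 g.
Weight fraction Fe = 248.510 / 952.706 = 0.2608.

26.08 wt%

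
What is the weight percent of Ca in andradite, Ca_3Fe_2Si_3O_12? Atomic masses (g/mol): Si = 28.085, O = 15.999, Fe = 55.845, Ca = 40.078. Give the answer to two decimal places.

23.66 weight percent

M(Ca_3Fe_2Si_3O_12) = 508.167 g/mol.
Ca contributes 3 × 40.078 = 120.234 g per mole.
120.234/508.167 = 0.2366 → 23.66%.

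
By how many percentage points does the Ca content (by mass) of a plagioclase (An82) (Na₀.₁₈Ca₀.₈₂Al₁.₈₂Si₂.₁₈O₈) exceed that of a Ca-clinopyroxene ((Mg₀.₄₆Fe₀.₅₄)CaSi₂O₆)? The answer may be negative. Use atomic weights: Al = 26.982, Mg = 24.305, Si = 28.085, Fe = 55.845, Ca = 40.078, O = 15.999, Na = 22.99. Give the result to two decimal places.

-5.22 percentage points

Ca in Na₀.₁₈Ca₀.₈₂Al₁.₈₂Si₂.₁₈O₈: molar mass 275.327 g/mol; 0.82×40.078 = 32.864 g → 11.94 wt%.
Ca in (Mg₀.₄₆Fe₀.₅₄)CaSi₂O₆: molar mass 233.579 g/mol; 1×40.078 = 40.078 g → 17.16 wt%.
Difference = 11.94 − 17.16 = -5.22 percentage points.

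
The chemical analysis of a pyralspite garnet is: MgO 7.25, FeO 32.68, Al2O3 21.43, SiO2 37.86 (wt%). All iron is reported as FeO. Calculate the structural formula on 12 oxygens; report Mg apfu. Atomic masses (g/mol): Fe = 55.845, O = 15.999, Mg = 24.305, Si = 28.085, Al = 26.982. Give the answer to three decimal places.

0.855 Mg apfu

MgO (M=40.304): mol = 0.17988; Mg = 0.17988, O = 0.17988.
FeO (M=71.844): mol = 0.45487; Fe = 0.45487, O = 0.45487.
Al2O3 (M=101.961): mol = 0.21018; Al = 0.42036, O = 0.63054.
SiO2 (M=60.083): mol = 0.63013; Si = 0.63013, O = 1.26026.
ΣO = 2.52555; factor = 12/ΣO = 4.75144.
Mg apfu = 0.17988 × 4.75144 = 0.855.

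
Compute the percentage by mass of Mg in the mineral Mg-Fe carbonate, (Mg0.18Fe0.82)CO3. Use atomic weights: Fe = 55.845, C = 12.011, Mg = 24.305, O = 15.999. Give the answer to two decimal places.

3.97 mass %

Molar mass of (Mg0.18Fe0.82)CO3: 0.18×24.305 + 0.82×55.845 + 1×12.011 + 3×15.999 = 110.176 g/mol.
Mass of Mg per formula unit: 0.18 × 24.305 = 4.375 g.
Weight fraction Mg = 4.375 / 110.176 = 0.0397.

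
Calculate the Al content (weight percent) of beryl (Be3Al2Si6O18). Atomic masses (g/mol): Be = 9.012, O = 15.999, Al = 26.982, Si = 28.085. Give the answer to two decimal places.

Formula mass = 3*9.012 + 2*26.982 + 6*28.085 + 18*15.999 = 537.492 g/mol, of which 53.964 g is Al.
So Al makes up 53.964/537.492 = 0.1004 of the mass, i.e. 10.04%.

10.04 weight percent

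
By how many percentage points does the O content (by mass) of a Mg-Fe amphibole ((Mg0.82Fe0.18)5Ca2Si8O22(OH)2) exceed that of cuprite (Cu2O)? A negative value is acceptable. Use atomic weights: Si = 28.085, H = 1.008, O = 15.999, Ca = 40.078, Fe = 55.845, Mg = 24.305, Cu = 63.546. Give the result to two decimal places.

34.49 percentage points

M((Mg0.82Fe0.18)5Ca2Si8O22(OH)2) = 840.739 g/mol, so wt% O = 383.976/840.739 × 100 = 45.67%.
M(Cu2O) = 143.091 g/mol, so wt% O = 15.999/143.091 × 100 = 11.18%.
45.67 − 11.18 = 34.49 pp.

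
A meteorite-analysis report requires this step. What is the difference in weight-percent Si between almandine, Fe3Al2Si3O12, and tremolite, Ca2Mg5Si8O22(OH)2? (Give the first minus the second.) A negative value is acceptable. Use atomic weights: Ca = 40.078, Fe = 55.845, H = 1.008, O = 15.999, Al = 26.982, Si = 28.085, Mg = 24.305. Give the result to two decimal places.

-10.73 percentage points

First mineral: 84.255 g Si in 497.742 g formula = 16.93 wt% Si.
Second mineral: 224.680 g Si in 812.353 g formula = 27.66 wt% Si.
16.93% − 27.66% gives a difference of -10.73 percentage points.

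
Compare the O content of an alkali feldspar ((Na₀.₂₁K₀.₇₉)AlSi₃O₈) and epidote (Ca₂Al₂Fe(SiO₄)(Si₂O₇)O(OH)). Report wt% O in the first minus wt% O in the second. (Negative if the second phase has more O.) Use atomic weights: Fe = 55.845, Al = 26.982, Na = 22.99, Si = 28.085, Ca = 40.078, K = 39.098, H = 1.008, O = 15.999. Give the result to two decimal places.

M((Na₀.₂₁K₀.₇₉)AlSi₃O₈) = 274.944 g/mol, so wt% O = 127.992/274.944 × 100 = 46.55%.
M(Ca₂Al₂Fe(SiO₄)(Si₂O₇)O(OH)) = 483.215 g/mol, so wt% O = 207.987/483.215 × 100 = 43.04%.
46.55 − 43.04 = 3.51 pp.

3.51 percentage points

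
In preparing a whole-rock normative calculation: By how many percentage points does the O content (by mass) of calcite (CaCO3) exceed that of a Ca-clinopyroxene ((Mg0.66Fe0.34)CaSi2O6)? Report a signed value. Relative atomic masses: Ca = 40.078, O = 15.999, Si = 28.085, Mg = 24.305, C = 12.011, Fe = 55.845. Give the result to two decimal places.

O in CaCO3: molar mass 100.086 g/mol; 3×15.999 = 47.997 g → 47.96 wt%.
O in (Mg0.66Fe0.34)CaSi2O6: molar mass 227.271 g/mol; 6×15.999 = 95.994 g → 42.24 wt%.
Difference = 47.96 − 42.24 = 5.72 percentage points.

5.72 percentage points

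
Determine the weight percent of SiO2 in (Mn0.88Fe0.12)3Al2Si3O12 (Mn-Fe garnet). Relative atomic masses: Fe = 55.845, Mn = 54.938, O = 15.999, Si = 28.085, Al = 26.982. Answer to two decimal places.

Molar mass of (Mn0.88Fe0.12)3Al2Si3O12 = 2.64·54.938 + 0.36·55.845 + 2·26.982 + 3·28.085 + 12·15.999 = 495.348 g/mol.
Each formula unit contains 3 Si, equivalent to 3/1 = 3.0000 mol SiO2.
M(SiO2) = 1×28.085 + 2×15.999 = 60.083 g/mol.
Mass of SiO2 per formula unit = 3.0000 × 60.083 = 180.249 g.
SiO2 wt% = 180.249 / 495.348 × 100 = 36.39%.

36.39 wt%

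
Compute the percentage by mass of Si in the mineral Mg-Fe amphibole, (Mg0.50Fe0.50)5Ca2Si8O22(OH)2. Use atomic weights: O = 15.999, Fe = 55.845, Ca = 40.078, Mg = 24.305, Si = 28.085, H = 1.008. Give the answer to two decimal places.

M((Mg0.50Fe0.50)5Ca2Si8O22(OH)2) = 891.203 g/mol.
Si contributes 8 × 28.085 = 224.680 g per mole.
224.680/891.203 = 0.2521 → 25.21%.

25.21 mass %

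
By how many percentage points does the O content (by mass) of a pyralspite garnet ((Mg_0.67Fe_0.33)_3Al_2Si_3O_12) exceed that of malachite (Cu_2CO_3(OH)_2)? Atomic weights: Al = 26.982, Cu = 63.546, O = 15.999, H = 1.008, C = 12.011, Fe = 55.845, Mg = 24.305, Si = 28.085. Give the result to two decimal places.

8.02 percentage points

O in (Mg_0.67Fe_0.33)_3Al_2Si_3O_12: molar mass 434.347 g/mol; 12×15.999 = 191.988 g → 44.20 wt%.
O in Cu_2CO_3(OH)_2: molar mass 221.114 g/mol; 5×15.999 = 79.995 g → 36.18 wt%.
Difference = 44.20 − 36.18 = 8.02 percentage points.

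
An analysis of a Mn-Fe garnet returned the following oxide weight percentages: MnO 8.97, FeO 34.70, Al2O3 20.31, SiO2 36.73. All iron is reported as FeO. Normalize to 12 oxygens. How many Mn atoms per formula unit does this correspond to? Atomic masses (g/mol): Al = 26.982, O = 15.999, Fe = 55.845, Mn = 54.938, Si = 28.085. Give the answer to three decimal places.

0.625 Mn apfu

MnO: 8.97/70.937 = 0.12645 mol → 0.12645 mol Mn, 0.12645 mol O.
FeO: 34.70/71.844 = 0.48299 mol → 0.48299 mol Fe, 0.48299 mol O.
Al2O3: 20.31/101.961 = 0.19919 mol → 0.39838 mol Al, 0.59757 mol O.
SiO2: 36.73/60.083 = 0.61132 mol → 0.61132 mol Si, 1.22264 mol O.
Total oxygen = 2.42965 mol. Normalization factor = 12/2.42965 = 4.93898.
Mn per 12 O = 0.12645 × 4.93898 = 0.625.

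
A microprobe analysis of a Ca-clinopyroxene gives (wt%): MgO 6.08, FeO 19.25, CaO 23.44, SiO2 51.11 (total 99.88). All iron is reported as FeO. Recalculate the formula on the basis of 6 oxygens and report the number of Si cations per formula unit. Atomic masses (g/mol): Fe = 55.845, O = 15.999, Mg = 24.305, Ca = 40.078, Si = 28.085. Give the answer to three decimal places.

2.011 Si apfu

MgO: 6.08/40.304 = 0.15085 mol → 0.15085 mol Mg, 0.15085 mol O.
FeO: 19.25/71.844 = 0.26794 mol → 0.26794 mol Fe, 0.26794 mol O.
CaO: 23.44/56.077 = 0.41800 mol → 0.41800 mol Ca, 0.41800 mol O.
SiO2: 51.11/60.083 = 0.85066 mol → 0.85066 mol Si, 1.70132 mol O.
Total oxygen = 2.53811 mol. Normalization factor = 6/2.53811 = 2.36396.
Si per 6 O = 0.85066 × 2.36396 = 2.011.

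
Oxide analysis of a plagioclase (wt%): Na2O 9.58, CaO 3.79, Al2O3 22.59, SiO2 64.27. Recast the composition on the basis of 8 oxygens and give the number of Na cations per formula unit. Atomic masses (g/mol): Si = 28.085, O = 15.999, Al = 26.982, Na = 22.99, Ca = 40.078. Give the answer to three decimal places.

Na2O (M=61.979): mol = 0.15457; Na = 0.30914, O = 0.15457.
CaO (M=56.077): mol = 0.06759; Ca = 0.06759, O = 0.06759.
Al2O3 (M=101.961): mol = 0.22156; Al = 0.44312, O = 0.66468.
SiO2 (M=60.083): mol = 1.06969; Si = 1.06969, O = 2.13938.
ΣO = 3.02622; factor = 8/ΣO = 2.64356.
Na apfu = 0.30914 × 2.64356 = 0.817.

0.817 Na apfu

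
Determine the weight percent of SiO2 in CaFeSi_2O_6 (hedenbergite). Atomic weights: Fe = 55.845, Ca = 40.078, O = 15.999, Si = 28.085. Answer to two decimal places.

Molar mass of CaFeSi_2O_6 = 1*40.078 + 1*55.845 + 2*28.085 + 6*15.999 = 248.087 g/mol.
Each formula unit contains 2 Si, equivalent to 2/1 = 2.0000 mol SiO2.
M(SiO2) = 1×28.085 + 2×15.999 = 60.083 g/mol.
Mass of SiO2 per formula unit = 2.0000 × 60.083 = 120.166 g.
SiO2 wt% = 120.166 / 248.087 × 100 = 48.44%.

48.44 wt%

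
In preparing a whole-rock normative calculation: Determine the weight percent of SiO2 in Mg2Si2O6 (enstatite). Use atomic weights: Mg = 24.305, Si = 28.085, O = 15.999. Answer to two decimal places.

59.85 wt%

Formula mass = 200.774 g/mol.
2 Si → 2.0000 mol SiO2 per formula unit; M(SiO2) = 60.083, so SiO2 mass = 120.166 g.
120.166/200.774 × 100 = 59.85 wt%.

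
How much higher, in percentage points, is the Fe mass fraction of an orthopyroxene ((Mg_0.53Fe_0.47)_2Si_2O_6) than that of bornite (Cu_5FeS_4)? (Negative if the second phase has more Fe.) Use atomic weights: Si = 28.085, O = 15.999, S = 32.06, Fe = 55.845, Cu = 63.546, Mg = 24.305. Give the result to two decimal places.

First mineral: 52.494 g Fe in 230.422 g formula = 22.78 wt% Fe.
Second mineral: 55.845 g Fe in 501.815 g formula = 11.13 wt% Fe.
22.78% − 11.13% gives a difference of 11.65 percentage points.

11.65 percentage points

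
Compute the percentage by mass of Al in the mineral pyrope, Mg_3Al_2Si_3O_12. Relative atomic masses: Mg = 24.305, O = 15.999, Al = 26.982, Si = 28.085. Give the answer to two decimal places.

13.39 mass %

M(Mg_3Al_2Si_3O_12) = 403.122 g/mol.
Al contributes 2 × 26.982 = 53.964 g per mole.
53.964/403.122 = 0.1339 → 13.39%.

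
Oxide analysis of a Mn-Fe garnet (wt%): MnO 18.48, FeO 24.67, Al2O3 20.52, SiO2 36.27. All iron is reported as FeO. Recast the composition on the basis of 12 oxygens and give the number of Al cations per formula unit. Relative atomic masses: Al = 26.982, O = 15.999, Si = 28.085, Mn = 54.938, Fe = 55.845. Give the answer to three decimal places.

2.000 Al apfu

18.48 wt% MnO ÷ 70.937 g/mol = 0.26051 mol, giving 0.26051 Mn and 0.26051 O.
24.67 wt% FeO ÷ 71.844 g/mol = 0.34338 mol, giving 0.34338 Fe and 0.34338 O.
20.52 wt% Al2O3 ÷ 101.961 g/mol = 0.20125 mol, giving 0.40250 Al and 0.60375 O.
36.27 wt% SiO2 ÷ 60.083 g/mol = 0.60366 mol, giving 0.60366 Si and 1.20732 O.
Oxygen sums to 2.41496; scaling by 12/2.41496 = 4.96903 puts the formula on 12 O.
Al: 0.40250 × 4.96903 = 2.000 atoms per formula unit.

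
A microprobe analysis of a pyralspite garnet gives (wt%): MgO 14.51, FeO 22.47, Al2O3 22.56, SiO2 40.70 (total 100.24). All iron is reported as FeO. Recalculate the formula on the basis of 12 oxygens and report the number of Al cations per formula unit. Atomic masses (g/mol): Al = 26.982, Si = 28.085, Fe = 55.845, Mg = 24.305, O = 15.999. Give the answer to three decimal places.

14.51 wt% MgO ÷ 40.304 g/mol = 0.36001 mol, giving 0.36001 Mg and 0.36001 O.
22.47 wt% FeO ÷ 71.844 g/mol = 0.31276 mol, giving 0.31276 Fe and 0.31276 O.
22.56 wt% Al2O3 ÷ 101.961 g/mol = 0.22126 mol, giving 0.44252 Al and 0.66378 O.
40.70 wt% SiO2 ÷ 60.083 g/mol = 0.67740 mol, giving 0.67740 Si and 1.35480 O.
Oxygen sums to 2.69135; scaling by 12/2.69135 = 4.45873 puts the formula on 12 O.
Al: 0.44252 × 4.45873 = 1.973 atoms per formula unit.

1.973 Al apfu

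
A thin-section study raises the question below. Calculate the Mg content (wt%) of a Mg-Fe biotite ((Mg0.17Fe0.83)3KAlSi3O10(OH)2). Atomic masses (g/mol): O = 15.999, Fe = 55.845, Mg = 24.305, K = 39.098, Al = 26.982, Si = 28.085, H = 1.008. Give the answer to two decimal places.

M((Mg0.17Fe0.83)3KAlSi3O10(OH)2) = 495.789 g/mol.
Mg contributes 0.51 × 24.305 = 12.396 g per mole.
12.396/495.789 = 0.0250 → 2.50%.

2.50 wt%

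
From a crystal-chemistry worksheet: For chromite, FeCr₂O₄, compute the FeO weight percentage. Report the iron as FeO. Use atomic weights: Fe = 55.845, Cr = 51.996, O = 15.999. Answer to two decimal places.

32.10 wt%

Molar mass of FeCr₂O₄ = 1×55.845 + 2×51.996 + 4×15.999 = 223.833 g/mol.
Each formula unit contains 1 Fe, equivalent to 1/1 = 1.0000 mol FeO.
M(FeO) = 1×55.845 + 1×15.999 = 71.844 g/mol.
Mass of FeO per formula unit = 1.0000 × 71.844 = 71.844 g.
FeO wt% = 71.844 / 223.833 × 100 = 32.10%.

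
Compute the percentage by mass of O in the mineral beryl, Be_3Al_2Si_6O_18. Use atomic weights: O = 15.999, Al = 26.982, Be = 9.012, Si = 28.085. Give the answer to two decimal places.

Formula mass = 3*9.012 + 2*26.982 + 6*28.085 + 18*15.999 = 537.492 g/mol, of which 287.982 g is O.
So O makes up 287.982/537.492 = 0.5358 of the mass, i.e. 53.58%.

53.58 weight percent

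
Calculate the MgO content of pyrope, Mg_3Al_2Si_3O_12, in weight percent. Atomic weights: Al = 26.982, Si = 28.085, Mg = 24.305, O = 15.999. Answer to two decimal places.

Formula mass = 403.122 g/mol.
3 Mg → 3.0000 mol MgO per formula unit; M(MgO) = 40.304, so MgO mass = 120.912 g.
120.912/403.122 × 100 = 29.99 wt%.

29.99 wt%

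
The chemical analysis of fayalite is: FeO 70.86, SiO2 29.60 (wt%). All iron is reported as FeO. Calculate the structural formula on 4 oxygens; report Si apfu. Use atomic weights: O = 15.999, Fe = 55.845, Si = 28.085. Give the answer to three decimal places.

0.999 Si apfu

70.86 wt% FeO ÷ 71.844 g/mol = 0.98630 mol, giving 0.98630 Fe and 0.98630 O.
29.60 wt% SiO2 ÷ 60.083 g/mol = 0.49265 mol, giving 0.49265 Si and 0.98530 O.
Oxygen sums to 1.97160; scaling by 4/1.97160 = 2.02881 puts the formula on 4 O.
Si: 0.49265 × 2.02881 = 0.999 atoms per formula unit.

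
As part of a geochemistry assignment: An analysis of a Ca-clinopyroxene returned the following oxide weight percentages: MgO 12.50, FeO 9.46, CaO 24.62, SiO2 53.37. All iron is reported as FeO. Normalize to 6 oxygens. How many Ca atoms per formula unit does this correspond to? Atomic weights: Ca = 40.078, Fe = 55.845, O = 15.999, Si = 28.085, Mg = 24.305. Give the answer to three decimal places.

MgO: 12.50/40.304 = 0.31014 mol → 0.31014 mol Mg, 0.31014 mol O.
FeO: 9.46/71.844 = 0.13167 mol → 0.13167 mol Fe, 0.13167 mol O.
CaO: 24.62/56.077 = 0.43904 mol → 0.43904 mol Ca, 0.43904 mol O.
SiO2: 53.37/60.083 = 0.88827 mol → 0.88827 mol Si, 1.77654 mol O.
Total oxygen = 2.65739 mol. Normalization factor = 6/2.65739 = 2.25785.
Ca per 6 O = 0.43904 × 2.25785 = 0.991.

0.991 Ca apfu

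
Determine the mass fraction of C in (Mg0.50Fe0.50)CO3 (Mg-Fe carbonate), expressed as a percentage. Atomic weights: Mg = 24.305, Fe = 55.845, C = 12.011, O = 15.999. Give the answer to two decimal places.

12.00 wt%

Formula mass = 0.50·24.305 + 0.50·55.845 + 1·12.011 + 3·15.999 = 100.083 g/mol, of which 12.011 g is C.
So C makes up 12.011/100.083 = 0.1200 of the mass, i.e. 12.00%.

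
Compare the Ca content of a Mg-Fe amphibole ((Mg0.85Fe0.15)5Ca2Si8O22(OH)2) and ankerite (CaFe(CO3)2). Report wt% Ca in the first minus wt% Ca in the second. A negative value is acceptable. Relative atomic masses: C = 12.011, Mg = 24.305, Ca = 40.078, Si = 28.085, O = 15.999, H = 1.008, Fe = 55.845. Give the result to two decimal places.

First mineral: 80.156 g Ca in 836.008 g formula = 9.59 wt% Ca.
Second mineral: 40.078 g Ca in 215.939 g formula = 18.56 wt% Ca.
9.59% − 18.56% gives a difference of -8.97 percentage points.

-8.97 percentage points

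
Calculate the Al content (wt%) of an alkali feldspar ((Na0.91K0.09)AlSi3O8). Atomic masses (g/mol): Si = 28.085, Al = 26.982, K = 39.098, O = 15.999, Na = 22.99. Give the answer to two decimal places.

10.23 wt%

Molar mass of (Na0.91K0.09)AlSi3O8: 0.91×22.99 + 0.09×39.098 + 1×26.982 + 3×28.085 + 8×15.999 = 263.669 g/mol.
Mass of Al per formula unit: 1 × 26.982 = 26.982 g.
Weight fraction Al = 26.982 / 263.669 = 0.1023.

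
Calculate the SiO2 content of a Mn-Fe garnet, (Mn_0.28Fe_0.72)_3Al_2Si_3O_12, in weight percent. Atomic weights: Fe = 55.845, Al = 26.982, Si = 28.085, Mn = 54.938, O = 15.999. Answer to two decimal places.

M((Mn_0.28Fe_0.72)_3Al_2Si_3O_12) = 496.980 g/mol; M(SiO2) = 60.083 g/mol.
Moles SiO2 per formula unit = 3 Si ÷ 1 = 3.0000.
SiO2 fraction = (3.0000 × 60.083) / 496.980 = 180.249/496.980 = 0.3627.

36.27 wt%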